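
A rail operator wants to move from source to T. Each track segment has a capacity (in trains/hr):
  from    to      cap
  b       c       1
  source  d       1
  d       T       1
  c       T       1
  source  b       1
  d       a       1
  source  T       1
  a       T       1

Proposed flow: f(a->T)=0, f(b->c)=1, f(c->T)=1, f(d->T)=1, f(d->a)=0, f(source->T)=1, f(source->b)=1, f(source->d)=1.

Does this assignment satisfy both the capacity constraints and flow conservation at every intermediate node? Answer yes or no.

Yes

Every edge has 0 ≤ f(e) ≤ cap(e).
At each intermediate node, inflow equals outflow.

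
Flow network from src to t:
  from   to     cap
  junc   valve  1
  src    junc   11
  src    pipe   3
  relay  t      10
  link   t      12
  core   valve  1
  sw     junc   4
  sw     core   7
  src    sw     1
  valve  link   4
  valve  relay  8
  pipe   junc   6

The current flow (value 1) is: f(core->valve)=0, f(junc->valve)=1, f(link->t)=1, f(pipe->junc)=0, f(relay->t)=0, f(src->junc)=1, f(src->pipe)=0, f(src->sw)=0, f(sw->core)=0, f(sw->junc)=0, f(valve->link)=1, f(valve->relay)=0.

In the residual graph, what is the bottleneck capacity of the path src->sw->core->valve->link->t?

1

Residual capacities along the path: src->sw: 1, sw->core: 7, core->valve: 1, valve->link: 3, link->t: 11.
Minimum is 1.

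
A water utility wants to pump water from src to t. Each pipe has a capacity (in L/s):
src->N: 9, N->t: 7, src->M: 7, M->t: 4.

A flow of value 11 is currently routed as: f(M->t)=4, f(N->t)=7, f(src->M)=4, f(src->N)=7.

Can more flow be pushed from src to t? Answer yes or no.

No

Residual reachable from src: {M, N, src}; t is not reachable.
Saturated cut: N->t, M->t with total capacity 11 = current flow value. Flow is maximum.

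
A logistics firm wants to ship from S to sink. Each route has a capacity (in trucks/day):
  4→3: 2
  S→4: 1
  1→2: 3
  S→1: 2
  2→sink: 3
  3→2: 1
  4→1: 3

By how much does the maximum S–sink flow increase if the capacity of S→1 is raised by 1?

0

Original max flow = 3.
Even with extra capacity on S→1, another cut of capacity 3 remains binding.
New max flow = 3. Increase = 0.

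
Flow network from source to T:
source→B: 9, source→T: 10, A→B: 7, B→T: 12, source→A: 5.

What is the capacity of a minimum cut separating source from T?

22

Max flow = 22 (via 3 augmenting paths).
In the residual at optimum, the set reachable from source is {A, B, source}.
Cut edges: source→T (cap 10), B→T (cap 12). Sum = 22.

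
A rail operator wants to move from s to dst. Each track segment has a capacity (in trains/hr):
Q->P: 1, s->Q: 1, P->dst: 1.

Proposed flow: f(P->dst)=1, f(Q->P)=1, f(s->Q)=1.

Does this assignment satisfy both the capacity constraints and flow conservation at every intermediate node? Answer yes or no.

Every edge has 0 ≤ f(e) ≤ cap(e).
At each intermediate node, inflow equals outflow.

Yes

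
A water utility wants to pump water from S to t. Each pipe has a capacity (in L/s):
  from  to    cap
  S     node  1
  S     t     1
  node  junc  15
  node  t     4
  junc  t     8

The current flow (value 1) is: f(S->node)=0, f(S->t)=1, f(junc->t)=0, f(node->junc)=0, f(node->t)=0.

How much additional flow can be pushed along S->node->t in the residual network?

Residual capacities along the path: S->node: 1, node->t: 4.
Minimum is 1.

1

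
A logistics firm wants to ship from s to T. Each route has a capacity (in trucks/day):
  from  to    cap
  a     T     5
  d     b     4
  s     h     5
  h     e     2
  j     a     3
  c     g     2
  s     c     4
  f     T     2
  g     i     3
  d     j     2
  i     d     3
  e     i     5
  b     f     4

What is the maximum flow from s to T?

Augment s->c->g->i->d->j->a->T: bottleneck 2. Total 2.
Augment s->h->e->i->d->b->f->T: bottleneck 1. Total 3.
No augmenting path remains in the residual graph.

3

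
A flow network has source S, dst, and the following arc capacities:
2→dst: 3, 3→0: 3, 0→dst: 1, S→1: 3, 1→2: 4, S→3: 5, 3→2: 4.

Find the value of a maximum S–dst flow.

4

Augment S→1→2→dst: bottleneck 3. Total 3.
Augment S→3→0→dst: bottleneck 1. Total 4.
No augmenting path remains in the residual graph.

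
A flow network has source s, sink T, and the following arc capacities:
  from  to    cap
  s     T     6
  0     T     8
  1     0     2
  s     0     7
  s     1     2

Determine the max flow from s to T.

Augment s->T: bottleneck 6. Total 6.
Augment s->0->T: bottleneck 7. Total 13.
Augment s->1->0->T: bottleneck 1. Total 14.
No augmenting path remains in the residual graph.

14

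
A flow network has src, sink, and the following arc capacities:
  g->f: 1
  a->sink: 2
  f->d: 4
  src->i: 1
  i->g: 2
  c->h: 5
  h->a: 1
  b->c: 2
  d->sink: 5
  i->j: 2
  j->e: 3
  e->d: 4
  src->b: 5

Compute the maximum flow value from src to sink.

2

Augment src->i->g->f->d->sink: bottleneck 1. Total 1.
Augment src->b->c->h->a->sink: bottleneck 1. Total 2.
No augmenting path remains in the residual graph.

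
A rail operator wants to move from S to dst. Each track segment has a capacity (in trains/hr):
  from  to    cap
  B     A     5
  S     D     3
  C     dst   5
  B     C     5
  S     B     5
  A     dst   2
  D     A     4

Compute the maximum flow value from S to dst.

7

Augment S->B->C->dst: bottleneck 5. Total 5.
Augment S->D->A->dst: bottleneck 2. Total 7.
No augmenting path remains in the residual graph.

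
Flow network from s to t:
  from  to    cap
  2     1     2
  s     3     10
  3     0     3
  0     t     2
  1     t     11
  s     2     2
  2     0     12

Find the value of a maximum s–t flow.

Augment s->2->1->t: bottleneck 2. Total 2.
Augment s->3->0->t: bottleneck 2. Total 4.
No augmenting path remains in the residual graph.

4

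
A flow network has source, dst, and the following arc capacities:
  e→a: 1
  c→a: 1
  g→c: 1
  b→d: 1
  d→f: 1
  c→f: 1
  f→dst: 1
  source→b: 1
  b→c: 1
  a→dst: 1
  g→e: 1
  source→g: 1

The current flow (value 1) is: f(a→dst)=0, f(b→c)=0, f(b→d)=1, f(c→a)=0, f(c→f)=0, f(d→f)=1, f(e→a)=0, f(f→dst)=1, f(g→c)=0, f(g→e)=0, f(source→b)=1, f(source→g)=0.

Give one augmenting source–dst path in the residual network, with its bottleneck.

Residual along source→g→c→a→dst: source→g: 1, g→c: 1, c→a: 1, a→dst: 1.
Bottleneck = min = 1.

source→g→c→a→dst, bottleneck 1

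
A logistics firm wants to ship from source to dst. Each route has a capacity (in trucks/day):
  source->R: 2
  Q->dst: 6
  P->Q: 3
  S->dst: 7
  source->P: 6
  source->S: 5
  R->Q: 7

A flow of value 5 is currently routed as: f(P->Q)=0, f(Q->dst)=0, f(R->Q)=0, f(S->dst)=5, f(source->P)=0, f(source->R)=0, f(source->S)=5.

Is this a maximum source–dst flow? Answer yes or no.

Residual path source->P->Q->dst has bottleneck 3 > 0.
Pushing 3 along it raises the flow to 8, so the given flow is not maximum.

No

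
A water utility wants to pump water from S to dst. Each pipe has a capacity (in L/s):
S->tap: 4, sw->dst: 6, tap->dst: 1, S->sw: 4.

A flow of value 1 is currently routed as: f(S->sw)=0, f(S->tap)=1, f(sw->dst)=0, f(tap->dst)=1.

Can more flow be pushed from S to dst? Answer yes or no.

Residual path S->sw->dst has bottleneck 4 > 0.
Pushing 4 along it raises the flow to 5, so the given flow is not maximum.

Yes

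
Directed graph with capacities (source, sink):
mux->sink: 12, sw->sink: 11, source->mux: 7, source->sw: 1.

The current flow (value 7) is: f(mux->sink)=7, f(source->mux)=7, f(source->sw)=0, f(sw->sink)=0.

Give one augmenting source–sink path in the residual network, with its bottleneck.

Residual along source->sw->sink: source->sw: 1, sw->sink: 11.
Bottleneck = min = 1.

source->sw->sink, bottleneck 1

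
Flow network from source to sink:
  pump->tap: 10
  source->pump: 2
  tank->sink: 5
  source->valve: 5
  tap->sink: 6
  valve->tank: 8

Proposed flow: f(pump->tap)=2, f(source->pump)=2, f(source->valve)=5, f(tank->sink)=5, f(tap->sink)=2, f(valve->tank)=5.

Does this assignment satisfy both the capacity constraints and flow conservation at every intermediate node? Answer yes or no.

Every edge has 0 ≤ f(e) ≤ cap(e).
At each intermediate node, inflow equals outflow.

Yes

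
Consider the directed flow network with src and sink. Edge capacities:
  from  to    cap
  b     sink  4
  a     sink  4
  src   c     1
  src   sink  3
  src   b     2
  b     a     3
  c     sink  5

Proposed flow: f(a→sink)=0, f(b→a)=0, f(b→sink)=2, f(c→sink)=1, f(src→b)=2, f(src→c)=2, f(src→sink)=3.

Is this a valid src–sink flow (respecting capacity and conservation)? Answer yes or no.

No

Capacity violated on src→c: flow 2 > capacity 1.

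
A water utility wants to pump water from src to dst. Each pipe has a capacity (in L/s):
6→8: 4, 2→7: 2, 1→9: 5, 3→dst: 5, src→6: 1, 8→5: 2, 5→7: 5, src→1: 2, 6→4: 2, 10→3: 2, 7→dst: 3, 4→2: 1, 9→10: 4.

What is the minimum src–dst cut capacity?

Max flow = 3 (via 2 augmenting paths).
In the residual at optimum, the set reachable from src is {src}.
Cut edges: src→6 (cap 1), src→1 (cap 2). Sum = 3.

3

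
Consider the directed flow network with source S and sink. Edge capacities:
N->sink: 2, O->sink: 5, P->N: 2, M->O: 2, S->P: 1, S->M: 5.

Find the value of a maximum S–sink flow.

3

Augment S->P->N->sink: bottleneck 1. Total 1.
Augment S->M->O->sink: bottleneck 2. Total 3.
No augmenting path remains in the residual graph.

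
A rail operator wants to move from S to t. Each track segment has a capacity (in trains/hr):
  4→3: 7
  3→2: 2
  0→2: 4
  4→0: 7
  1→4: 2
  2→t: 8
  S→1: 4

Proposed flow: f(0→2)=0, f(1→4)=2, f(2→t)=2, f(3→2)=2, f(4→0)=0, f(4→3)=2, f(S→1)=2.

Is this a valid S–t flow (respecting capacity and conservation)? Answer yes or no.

Every edge has 0 ≤ f(e) ≤ cap(e).
At each intermediate node, inflow equals outflow.

Yes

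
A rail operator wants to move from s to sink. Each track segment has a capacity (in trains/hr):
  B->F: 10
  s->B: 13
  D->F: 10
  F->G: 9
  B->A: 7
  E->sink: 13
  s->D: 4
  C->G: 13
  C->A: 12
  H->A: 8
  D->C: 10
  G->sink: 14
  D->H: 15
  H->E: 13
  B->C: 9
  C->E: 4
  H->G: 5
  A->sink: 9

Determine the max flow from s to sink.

17

Augment s->B->A->sink: bottleneck 7. Total 7.
Augment s->B->C->A->sink: bottleneck 2. Total 9.
Augment s->B->C->G->sink: bottleneck 4. Total 13.
Augment s->D->F->G->sink: bottleneck 4. Total 17.
No augmenting path remains in the residual graph.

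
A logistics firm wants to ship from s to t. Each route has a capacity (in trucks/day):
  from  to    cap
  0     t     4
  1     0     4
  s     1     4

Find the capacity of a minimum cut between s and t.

4

Max flow = 4 (via 1 augmenting path).
In the residual at optimum, the set reachable from s is {s}.
Cut edges: s→1 (cap 4). Sum = 4.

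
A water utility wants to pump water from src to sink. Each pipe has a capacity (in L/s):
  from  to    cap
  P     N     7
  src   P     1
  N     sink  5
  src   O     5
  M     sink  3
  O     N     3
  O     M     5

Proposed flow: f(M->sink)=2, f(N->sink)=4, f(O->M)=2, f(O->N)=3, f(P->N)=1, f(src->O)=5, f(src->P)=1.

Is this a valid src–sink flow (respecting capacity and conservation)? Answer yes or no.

Every edge has 0 ≤ f(e) ≤ cap(e).
At each intermediate node, inflow equals outflow.

Yes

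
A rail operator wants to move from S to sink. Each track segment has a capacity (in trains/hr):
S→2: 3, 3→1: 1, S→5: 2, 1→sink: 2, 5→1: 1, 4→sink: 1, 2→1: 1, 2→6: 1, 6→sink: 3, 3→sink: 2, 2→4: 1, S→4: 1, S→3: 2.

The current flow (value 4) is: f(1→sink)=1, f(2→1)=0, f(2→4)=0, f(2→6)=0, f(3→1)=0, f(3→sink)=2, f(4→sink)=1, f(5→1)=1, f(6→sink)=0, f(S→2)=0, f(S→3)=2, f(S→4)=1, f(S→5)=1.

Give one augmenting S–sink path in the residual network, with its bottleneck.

Residual along S→2→6→sink: S→2: 3, 2→6: 1, 6→sink: 3.
Bottleneck = min = 1.

S→2→6→sink, bottleneck 1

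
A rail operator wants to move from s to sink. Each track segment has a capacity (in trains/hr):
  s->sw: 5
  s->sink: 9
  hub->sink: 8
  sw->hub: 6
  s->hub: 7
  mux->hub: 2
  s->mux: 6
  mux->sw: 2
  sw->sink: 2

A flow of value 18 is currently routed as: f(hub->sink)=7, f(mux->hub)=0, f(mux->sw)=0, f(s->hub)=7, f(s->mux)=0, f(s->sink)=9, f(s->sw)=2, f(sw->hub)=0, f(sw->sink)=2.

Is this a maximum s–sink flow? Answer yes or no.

Residual path s->mux->hub->sink has bottleneck 1 > 0.
Pushing 1 along it raises the flow to 19, so the given flow is not maximum.

No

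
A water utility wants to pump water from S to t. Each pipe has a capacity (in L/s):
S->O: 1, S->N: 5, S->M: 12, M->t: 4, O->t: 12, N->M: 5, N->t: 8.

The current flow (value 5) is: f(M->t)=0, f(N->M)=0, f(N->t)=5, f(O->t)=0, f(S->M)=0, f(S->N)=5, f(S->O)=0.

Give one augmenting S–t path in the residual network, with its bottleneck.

Residual along S->M->t: S->M: 12, M->t: 4.
Bottleneck = min = 4.

S->M->t, bottleneck 4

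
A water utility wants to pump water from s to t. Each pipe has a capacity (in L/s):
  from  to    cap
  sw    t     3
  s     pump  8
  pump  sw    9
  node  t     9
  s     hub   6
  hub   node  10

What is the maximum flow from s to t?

9

Augment s→pump→sw→t: bottleneck 3. Total 3.
Augment s→hub→node→t: bottleneck 6. Total 9.
No augmenting path remains in the residual graph.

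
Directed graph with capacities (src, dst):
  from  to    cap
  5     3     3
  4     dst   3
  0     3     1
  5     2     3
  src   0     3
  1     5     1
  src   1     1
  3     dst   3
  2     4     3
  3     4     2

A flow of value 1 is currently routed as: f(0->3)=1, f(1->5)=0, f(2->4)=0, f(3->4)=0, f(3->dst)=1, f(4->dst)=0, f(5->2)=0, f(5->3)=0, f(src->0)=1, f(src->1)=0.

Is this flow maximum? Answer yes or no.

No

Residual path src->1->5->3->dst has bottleneck 1 > 0.
Pushing 1 along it raises the flow to 2, so the given flow is not maximum.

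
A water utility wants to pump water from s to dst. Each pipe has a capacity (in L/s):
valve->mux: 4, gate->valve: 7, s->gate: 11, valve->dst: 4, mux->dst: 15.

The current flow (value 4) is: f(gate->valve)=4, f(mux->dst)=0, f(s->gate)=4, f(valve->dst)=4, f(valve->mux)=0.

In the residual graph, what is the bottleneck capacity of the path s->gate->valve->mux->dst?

Residual capacities along the path: s->gate: 7, gate->valve: 3, valve->mux: 4, mux->dst: 15.
Minimum is 3.

3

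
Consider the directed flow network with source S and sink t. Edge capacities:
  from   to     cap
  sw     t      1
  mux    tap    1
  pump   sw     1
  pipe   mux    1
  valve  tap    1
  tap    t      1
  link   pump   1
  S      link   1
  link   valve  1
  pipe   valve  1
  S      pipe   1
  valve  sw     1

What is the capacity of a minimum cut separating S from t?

Max flow = 2 (via 2 augmenting paths).
In the residual at optimum, the set reachable from S is {S}.
Cut edges: S->link (cap 1), S->pipe (cap 1). Sum = 2.

2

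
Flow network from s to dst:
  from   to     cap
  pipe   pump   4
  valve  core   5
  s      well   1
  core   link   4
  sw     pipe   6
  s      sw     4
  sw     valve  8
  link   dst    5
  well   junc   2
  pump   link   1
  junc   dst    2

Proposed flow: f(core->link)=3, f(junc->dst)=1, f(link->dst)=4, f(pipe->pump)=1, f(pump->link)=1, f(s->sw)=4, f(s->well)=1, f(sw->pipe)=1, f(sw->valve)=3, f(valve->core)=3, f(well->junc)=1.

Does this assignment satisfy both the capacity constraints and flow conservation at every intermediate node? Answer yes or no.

Every edge has 0 ≤ f(e) ≤ cap(e).
At each intermediate node, inflow equals outflow.

Yes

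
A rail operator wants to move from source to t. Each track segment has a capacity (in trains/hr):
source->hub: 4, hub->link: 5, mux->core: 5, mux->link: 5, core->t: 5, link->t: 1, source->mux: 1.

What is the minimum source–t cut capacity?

2

Max flow = 2 (via 2 augmenting paths).
In the residual at optimum, the set reachable from source is {hub, link, source}.
Cut edges: source->mux (cap 1), link->t (cap 1). Sum = 2.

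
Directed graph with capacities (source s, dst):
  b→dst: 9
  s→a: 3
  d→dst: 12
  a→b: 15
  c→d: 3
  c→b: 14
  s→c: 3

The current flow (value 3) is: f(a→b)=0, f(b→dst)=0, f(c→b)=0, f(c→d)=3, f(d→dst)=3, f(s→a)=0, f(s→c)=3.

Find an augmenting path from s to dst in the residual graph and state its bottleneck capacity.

Residual along s→a→b→dst: s→a: 3, a→b: 15, b→dst: 9.
Bottleneck = min = 3.

s→a→b→dst, bottleneck 3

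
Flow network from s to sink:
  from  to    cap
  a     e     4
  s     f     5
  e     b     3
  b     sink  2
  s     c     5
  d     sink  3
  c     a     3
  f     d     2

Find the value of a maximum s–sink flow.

4

Augment s→f→d→sink: bottleneck 2. Total 2.
Augment s→c→a→e→b→sink: bottleneck 2. Total 4.
No augmenting path remains in the residual graph.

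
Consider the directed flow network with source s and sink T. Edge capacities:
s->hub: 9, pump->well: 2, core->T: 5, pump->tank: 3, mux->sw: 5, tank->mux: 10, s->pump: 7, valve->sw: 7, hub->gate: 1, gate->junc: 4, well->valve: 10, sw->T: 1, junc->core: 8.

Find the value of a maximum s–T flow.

Augment s->hub->gate->junc->core->T: bottleneck 1. Total 1.
Augment s->pump->tank->mux->sw->T: bottleneck 1. Total 2.
No augmenting path remains in the residual graph.

2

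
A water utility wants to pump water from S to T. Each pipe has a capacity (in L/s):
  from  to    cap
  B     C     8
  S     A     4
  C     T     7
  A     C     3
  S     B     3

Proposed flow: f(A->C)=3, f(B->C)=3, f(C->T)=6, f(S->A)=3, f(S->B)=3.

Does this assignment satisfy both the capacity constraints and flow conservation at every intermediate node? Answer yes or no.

Every edge has 0 ≤ f(e) ≤ cap(e).
At each intermediate node, inflow equals outflow.

Yes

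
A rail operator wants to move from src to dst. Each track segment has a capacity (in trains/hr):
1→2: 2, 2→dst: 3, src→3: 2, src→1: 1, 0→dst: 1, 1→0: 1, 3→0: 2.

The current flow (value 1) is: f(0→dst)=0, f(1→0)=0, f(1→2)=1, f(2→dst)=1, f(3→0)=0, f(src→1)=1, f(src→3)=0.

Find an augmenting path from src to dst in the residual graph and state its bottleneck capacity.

src→3→0→dst, bottleneck 1

Residual along src→3→0→dst: src→3: 2, 3→0: 2, 0→dst: 1.
Bottleneck = min = 1.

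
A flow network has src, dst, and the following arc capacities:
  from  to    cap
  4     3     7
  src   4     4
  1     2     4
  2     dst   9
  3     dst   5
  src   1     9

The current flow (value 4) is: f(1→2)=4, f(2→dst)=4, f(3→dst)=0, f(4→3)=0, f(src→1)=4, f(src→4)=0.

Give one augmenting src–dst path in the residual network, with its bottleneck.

Residual along src→4→3→dst: src→4: 4, 4→3: 7, 3→dst: 5.
Bottleneck = min = 4.

src→4→3→dst, bottleneck 4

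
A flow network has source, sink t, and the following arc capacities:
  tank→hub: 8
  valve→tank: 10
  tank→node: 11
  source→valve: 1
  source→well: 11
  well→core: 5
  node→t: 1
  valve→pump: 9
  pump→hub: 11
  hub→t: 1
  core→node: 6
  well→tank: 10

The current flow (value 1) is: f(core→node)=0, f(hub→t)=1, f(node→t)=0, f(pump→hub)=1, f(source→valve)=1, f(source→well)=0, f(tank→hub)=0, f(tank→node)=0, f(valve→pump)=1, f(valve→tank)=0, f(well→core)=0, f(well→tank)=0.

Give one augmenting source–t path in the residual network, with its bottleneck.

source→well→tank→node→t, bottleneck 1

Residual along source→well→tank→node→t: source→well: 11, well→tank: 10, tank→node: 11, node→t: 1.
Bottleneck = min = 1.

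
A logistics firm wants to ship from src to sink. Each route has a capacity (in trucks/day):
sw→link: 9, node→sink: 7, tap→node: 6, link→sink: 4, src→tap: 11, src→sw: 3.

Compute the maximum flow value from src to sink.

9

Augment src→tap→node→sink: bottleneck 6. Total 6.
Augment src→sw→link→sink: bottleneck 3. Total 9.
No augmenting path remains in the residual graph.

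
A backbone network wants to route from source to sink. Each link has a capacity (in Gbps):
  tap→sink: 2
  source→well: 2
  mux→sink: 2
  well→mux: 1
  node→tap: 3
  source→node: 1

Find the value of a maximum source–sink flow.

2

Augment source→node→tap→sink: bottleneck 1. Total 1.
Augment source→well→mux→sink: bottleneck 1. Total 2.
No augmenting path remains in the residual graph.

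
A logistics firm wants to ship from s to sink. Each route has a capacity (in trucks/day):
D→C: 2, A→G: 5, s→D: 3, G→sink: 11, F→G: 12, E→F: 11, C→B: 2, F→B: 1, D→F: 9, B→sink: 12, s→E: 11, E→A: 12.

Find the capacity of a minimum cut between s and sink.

Max flow = 14 (via 4 augmenting paths).
In the residual at optimum, the set reachable from s is {s}.
Cut edges: s→E (cap 11), s→D (cap 3). Sum = 14.

14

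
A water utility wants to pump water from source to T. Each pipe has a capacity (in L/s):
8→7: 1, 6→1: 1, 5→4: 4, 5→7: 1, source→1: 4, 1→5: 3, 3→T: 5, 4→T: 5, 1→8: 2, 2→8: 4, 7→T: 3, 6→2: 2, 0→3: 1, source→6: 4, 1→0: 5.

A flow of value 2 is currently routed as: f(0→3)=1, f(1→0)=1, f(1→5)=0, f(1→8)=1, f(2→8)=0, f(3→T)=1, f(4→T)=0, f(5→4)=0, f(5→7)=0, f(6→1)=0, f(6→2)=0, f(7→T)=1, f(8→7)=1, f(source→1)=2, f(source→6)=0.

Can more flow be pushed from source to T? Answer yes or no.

Yes

Residual path source→1→5→7→T has bottleneck 1 > 0.
Pushing 1 along it raises the flow to 3, so the given flow is not maximum.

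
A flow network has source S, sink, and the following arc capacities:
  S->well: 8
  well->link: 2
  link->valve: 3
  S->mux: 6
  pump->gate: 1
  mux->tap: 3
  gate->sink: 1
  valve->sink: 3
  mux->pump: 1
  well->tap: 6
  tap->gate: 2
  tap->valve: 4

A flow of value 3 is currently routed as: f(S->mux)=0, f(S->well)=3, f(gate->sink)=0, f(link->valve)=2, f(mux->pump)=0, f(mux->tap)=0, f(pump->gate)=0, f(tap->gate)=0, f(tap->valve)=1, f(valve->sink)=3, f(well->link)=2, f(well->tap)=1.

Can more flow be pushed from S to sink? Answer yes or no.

Residual path S->well->tap->gate->sink has bottleneck 1 > 0.
Pushing 1 along it raises the flow to 4, so the given flow is not maximum.

Yes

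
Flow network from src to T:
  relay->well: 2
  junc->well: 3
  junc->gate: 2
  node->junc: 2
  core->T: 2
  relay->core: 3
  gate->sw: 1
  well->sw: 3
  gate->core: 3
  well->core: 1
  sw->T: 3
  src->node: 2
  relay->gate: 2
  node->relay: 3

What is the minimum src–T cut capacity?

2

Max flow = 2 (via 1 augmenting path).
In the residual at optimum, the set reachable from src is {src}.
Cut edges: src->node (cap 2). Sum = 2.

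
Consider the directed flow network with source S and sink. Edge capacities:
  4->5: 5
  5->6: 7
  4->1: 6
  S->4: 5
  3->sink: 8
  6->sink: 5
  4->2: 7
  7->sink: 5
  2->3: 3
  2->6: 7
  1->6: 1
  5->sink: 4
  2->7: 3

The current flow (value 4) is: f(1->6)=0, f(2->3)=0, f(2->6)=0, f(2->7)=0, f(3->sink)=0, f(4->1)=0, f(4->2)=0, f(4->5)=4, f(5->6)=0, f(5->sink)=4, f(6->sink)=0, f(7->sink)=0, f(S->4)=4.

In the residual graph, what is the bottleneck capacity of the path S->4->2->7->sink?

1

Residual capacities along the path: S->4: 1, 4->2: 7, 2->7: 3, 7->sink: 5.
Minimum is 1.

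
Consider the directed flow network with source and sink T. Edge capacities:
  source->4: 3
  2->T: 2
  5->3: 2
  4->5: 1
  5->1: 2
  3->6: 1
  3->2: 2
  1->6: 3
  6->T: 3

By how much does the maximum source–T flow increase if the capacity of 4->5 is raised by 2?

2

Original max flow = 1.
After raising cap(4->5), augmenting paths through that edge carry 2 more units.
New max flow = 3. Increase = 2.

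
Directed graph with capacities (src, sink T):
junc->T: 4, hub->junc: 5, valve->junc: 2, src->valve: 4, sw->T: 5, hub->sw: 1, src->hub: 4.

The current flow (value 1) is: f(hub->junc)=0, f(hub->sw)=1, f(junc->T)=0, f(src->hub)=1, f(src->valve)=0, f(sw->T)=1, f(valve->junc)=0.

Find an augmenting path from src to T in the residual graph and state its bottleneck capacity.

Residual along src->hub->junc->T: src->hub: 3, hub->junc: 5, junc->T: 4.
Bottleneck = min = 3.

src->hub->junc->T, bottleneck 3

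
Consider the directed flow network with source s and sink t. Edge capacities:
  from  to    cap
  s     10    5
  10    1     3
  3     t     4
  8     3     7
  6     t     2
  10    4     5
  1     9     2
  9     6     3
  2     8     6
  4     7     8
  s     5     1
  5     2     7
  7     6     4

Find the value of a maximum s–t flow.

Augment s→10→1→9→6→t: bottleneck 2. Total 2.
Augment s→5→2→8→3→t: bottleneck 1. Total 3.
No augmenting path remains in the residual graph.

3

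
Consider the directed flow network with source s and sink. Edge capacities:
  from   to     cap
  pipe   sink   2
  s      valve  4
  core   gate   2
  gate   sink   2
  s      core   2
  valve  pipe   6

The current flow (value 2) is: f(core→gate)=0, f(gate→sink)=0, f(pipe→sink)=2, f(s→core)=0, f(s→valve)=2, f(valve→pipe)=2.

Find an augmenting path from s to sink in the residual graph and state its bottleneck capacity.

s→core→gate→sink, bottleneck 2

Residual along s→core→gate→sink: s→core: 2, core→gate: 2, gate→sink: 2.
Bottleneck = min = 2.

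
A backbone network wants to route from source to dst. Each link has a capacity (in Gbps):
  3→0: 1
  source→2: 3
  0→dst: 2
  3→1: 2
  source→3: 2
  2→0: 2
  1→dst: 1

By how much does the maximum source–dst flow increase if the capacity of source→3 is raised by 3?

Original max flow = 3.
Edge source→3 does not cross the min cut (source side {0, 1, 2, 3, source}), so extra capacity there cannot help.
New max flow = 3. Increase = 0.

0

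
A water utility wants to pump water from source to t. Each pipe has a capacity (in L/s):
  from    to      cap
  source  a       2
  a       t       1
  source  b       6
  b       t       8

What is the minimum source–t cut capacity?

Max flow = 7 (via 2 augmenting paths).
In the residual at optimum, the set reachable from source is {a, source}.
Cut edges: source->b (cap 6), a->t (cap 1). Sum = 7.

7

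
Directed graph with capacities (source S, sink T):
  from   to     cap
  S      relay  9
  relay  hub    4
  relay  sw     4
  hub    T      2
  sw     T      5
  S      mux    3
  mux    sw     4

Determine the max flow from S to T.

Augment S→relay→hub→T: bottleneck 2. Total 2.
Augment S→relay→sw→T: bottleneck 4. Total 6.
Augment S→mux→sw→T: bottleneck 1. Total 7.
No augmenting path remains in the residual graph.

7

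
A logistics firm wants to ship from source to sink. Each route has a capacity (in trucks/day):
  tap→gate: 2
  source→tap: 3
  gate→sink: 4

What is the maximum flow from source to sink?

Augment source→tap→gate→sink: bottleneck 2. Total 2.
No augmenting path remains in the residual graph.

2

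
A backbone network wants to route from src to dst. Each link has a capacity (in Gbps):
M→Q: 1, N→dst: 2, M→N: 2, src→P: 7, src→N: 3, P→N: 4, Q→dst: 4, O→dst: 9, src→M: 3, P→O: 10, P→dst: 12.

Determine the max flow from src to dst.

10

Augment src→P→dst: bottleneck 7. Total 7.
Augment src→N→dst: bottleneck 2. Total 9.
Augment src→M→Q→dst: bottleneck 1. Total 10.
No augmenting path remains in the residual graph.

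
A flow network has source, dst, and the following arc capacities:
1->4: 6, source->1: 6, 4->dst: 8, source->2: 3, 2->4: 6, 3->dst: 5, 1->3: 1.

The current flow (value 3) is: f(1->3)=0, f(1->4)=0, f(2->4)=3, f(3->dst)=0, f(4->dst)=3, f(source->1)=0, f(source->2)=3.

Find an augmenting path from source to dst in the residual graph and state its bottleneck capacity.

Residual along source->1->4->dst: source->1: 6, 1->4: 6, 4->dst: 5.
Bottleneck = min = 5.

source->1->4->dst, bottleneck 5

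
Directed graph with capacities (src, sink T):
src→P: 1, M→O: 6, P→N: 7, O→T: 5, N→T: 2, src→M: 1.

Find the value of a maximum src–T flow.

Augment src→P→N→T: bottleneck 1. Total 1.
Augment src→M→O→T: bottleneck 1. Total 2.
No augmenting path remains in the residual graph.

2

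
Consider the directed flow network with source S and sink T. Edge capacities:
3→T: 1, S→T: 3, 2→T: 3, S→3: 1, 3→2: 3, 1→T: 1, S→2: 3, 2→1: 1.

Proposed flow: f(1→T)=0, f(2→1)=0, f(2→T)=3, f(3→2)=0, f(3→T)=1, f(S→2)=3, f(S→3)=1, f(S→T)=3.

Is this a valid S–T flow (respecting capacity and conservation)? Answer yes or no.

Every edge has 0 ≤ f(e) ≤ cap(e).
At each intermediate node, inflow equals outflow.

Yes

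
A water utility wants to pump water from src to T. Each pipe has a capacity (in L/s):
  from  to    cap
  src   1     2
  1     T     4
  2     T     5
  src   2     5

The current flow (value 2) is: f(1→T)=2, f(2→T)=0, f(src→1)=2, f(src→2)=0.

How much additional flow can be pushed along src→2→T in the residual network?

5

Residual capacities along the path: src→2: 5, 2→T: 5.
Minimum is 5.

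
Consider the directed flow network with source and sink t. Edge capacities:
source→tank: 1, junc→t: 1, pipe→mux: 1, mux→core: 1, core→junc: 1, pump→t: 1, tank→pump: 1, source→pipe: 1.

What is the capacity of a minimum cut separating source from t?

2

Max flow = 2 (via 2 augmenting paths).
In the residual at optimum, the set reachable from source is {source}.
Cut edges: source→tank (cap 1), source→pipe (cap 1). Sum = 2.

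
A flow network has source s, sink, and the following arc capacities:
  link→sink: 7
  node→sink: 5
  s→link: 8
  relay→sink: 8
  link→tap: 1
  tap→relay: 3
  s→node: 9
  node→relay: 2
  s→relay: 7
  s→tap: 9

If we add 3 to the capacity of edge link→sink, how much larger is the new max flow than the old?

Original max flow = 20.
After raising cap(link→sink), augmenting paths through that edge carry 1 more unit.
New max flow = 21. Increase = 1.

1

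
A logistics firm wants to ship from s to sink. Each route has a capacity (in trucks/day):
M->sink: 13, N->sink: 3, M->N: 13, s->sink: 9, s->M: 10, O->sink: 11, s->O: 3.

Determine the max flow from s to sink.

22

Augment s->sink: bottleneck 9. Total 9.
Augment s->M->sink: bottleneck 10. Total 19.
Augment s->O->sink: bottleneck 3. Total 22.
No augmenting path remains in the residual graph.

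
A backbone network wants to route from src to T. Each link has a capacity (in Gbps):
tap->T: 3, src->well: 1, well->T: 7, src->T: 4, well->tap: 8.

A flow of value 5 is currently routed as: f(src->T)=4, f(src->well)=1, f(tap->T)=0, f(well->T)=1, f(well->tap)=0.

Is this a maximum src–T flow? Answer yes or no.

Yes

Residual reachable from src: {src}; T is not reachable.
Saturated cut: src->well, src->T with total capacity 5 = current flow value. Flow is maximum.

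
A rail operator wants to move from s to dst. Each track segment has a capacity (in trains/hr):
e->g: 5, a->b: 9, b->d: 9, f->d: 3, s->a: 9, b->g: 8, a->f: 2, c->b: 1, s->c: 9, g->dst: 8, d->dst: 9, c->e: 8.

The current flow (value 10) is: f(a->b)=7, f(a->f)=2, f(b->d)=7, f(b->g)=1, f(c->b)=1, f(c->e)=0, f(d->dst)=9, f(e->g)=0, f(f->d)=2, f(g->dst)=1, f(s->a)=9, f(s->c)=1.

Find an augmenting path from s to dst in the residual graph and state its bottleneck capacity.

s->c->e->g->dst, bottleneck 5

Residual along s->c->e->g->dst: s->c: 8, c->e: 8, e->g: 5, g->dst: 7.
Bottleneck = min = 5.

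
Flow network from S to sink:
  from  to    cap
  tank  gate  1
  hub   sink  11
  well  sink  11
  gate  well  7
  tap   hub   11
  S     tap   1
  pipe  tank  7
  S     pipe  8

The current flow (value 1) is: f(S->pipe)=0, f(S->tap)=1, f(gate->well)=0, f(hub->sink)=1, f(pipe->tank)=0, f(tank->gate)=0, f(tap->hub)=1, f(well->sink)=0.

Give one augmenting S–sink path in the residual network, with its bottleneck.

Residual along S->pipe->tank->gate->well->sink: S->pipe: 8, pipe->tank: 7, tank->gate: 1, gate->well: 7, well->sink: 11.
Bottleneck = min = 1.

S->pipe->tank->gate->well->sink, bottleneck 1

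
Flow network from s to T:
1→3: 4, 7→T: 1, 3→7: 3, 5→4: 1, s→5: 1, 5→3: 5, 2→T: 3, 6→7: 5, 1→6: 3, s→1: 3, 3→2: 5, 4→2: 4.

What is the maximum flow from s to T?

Augment s→1→6→7→T: bottleneck 1. Total 1.
Augment s→1→3→2→T: bottleneck 2. Total 3.
Augment s→5→3→2→T: bottleneck 1. Total 4.
No augmenting path remains in the residual graph.

4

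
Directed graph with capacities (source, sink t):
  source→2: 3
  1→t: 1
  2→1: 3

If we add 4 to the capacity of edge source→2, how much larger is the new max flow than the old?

0

Original max flow = 1.
Edge source→2 does not cross the min cut (source side {1, 2, source}), so extra capacity there cannot help.
New max flow = 1. Increase = 0.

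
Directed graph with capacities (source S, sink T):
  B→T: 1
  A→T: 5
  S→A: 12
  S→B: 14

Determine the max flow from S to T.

Augment S→B→T: bottleneck 1. Total 1.
Augment S→A→T: bottleneck 5. Total 6.
No augmenting path remains in the residual graph.

6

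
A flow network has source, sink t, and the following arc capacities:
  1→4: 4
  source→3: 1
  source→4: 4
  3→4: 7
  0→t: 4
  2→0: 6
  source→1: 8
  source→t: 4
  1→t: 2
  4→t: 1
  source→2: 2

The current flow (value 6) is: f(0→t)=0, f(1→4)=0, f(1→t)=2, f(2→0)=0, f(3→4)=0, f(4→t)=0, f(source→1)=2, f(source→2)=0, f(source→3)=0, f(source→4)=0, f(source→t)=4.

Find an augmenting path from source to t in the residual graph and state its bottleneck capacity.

Residual along source→4→t: source→4: 4, 4→t: 1.
Bottleneck = min = 1.

source→4→t, bottleneck 1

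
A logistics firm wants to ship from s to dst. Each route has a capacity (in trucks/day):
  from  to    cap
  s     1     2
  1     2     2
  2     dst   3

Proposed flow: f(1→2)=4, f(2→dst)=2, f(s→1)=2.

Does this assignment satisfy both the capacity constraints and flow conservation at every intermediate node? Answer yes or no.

Capacity violated on 1→2: flow 4 > capacity 2.

No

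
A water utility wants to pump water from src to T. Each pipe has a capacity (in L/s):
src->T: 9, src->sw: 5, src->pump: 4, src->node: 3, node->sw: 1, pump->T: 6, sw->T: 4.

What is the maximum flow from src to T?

Augment src->T: bottleneck 9. Total 9.
Augment src->pump->T: bottleneck 4. Total 13.
Augment src->sw->T: bottleneck 4. Total 17.
No augmenting path remains in the residual graph.

17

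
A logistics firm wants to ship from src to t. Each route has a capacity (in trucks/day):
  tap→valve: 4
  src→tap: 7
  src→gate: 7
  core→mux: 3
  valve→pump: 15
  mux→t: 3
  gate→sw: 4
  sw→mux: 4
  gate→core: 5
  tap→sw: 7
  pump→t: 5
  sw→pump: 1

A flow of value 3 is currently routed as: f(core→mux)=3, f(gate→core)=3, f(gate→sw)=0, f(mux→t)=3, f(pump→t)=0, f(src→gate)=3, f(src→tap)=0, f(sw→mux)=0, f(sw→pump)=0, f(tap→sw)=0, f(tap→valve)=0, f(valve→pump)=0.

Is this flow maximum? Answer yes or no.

Residual path src→gate→sw→pump→t has bottleneck 1 > 0.
Pushing 1 along it raises the flow to 4, so the given flow is not maximum.

No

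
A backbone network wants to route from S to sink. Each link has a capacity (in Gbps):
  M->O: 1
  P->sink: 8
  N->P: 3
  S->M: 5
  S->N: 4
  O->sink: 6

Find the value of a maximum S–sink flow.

4

Augment S->N->P->sink: bottleneck 3. Total 3.
Augment S->M->O->sink: bottleneck 1. Total 4.
No augmenting path remains in the residual graph.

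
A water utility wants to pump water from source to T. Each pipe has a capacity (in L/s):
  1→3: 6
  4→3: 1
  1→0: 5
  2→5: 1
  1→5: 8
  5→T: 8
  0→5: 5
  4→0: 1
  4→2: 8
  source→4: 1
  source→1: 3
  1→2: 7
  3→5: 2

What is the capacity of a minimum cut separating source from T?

4

Max flow = 4 (via 2 augmenting paths).
In the residual at optimum, the set reachable from source is {source}.
Cut edges: source→4 (cap 1), source→1 (cap 3). Sum = 4.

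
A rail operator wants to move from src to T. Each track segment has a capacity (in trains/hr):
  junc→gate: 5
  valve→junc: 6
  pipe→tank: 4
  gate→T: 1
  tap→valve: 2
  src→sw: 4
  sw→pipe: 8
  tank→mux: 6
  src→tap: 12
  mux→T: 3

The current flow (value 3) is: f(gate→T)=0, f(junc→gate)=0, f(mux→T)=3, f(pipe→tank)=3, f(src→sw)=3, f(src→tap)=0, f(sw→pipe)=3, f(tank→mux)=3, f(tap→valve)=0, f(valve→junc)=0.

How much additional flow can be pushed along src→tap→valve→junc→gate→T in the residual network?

1

Residual capacities along the path: src→tap: 12, tap→valve: 2, valve→junc: 6, junc→gate: 5, gate→T: 1.
Minimum is 1.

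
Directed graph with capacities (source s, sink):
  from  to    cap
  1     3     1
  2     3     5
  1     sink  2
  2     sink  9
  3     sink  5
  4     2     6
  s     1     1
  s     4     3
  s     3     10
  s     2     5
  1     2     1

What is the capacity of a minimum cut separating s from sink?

14

Max flow = 14 (via 4 augmenting paths).
In the residual at optimum, the set reachable from s is {3, s}.
Cut edges: s->1 (cap 1), s->4 (cap 3), s->2 (cap 5), 3->sink (cap 5). Sum = 14.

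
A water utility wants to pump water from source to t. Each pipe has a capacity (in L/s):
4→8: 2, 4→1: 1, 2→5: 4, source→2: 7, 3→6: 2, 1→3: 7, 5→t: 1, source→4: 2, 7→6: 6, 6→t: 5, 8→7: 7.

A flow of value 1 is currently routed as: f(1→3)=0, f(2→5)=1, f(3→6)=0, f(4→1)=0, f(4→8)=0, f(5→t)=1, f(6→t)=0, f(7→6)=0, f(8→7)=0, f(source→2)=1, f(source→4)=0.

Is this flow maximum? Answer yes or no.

No

Residual path source→4→1→3→6→t has bottleneck 1 > 0.
Pushing 1 along it raises the flow to 2, so the given flow is not maximum.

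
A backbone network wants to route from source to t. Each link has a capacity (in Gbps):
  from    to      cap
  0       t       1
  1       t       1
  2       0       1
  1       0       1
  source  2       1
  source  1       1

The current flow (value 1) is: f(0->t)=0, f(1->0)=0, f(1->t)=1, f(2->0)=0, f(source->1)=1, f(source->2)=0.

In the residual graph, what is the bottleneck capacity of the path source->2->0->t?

Residual capacities along the path: source->2: 1, 2->0: 1, 0->t: 1.
Minimum is 1.

1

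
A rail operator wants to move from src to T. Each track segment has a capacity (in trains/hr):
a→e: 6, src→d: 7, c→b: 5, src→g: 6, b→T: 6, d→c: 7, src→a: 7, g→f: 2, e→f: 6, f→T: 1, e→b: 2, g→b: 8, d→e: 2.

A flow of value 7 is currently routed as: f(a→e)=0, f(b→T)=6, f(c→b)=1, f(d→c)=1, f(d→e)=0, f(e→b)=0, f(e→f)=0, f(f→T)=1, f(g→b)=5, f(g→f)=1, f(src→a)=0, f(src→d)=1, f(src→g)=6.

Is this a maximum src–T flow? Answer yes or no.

Yes

Residual reachable from src: {a, b, c, d, e, f, g, src}; T is not reachable.
Saturated cut: b→T, f→T with total capacity 7 = current flow value. Flow is maximum.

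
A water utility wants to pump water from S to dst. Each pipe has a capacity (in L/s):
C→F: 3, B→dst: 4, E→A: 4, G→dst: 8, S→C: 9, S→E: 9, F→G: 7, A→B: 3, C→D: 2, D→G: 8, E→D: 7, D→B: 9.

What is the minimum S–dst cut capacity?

12

Max flow = 12 (via 5 augmenting paths).
In the residual at optimum, the set reachable from S is {A, B, C, D, E, F, G, S}.
Cut edges: B→dst (cap 4), G→dst (cap 8). Sum = 12.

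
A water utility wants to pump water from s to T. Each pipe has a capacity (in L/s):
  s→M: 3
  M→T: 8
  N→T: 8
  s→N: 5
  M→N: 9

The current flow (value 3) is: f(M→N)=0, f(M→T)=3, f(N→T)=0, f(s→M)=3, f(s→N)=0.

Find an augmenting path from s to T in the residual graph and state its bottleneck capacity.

s→N→T, bottleneck 5

Residual along s→N→T: s→N: 5, N→T: 8.
Bottleneck = min = 5.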